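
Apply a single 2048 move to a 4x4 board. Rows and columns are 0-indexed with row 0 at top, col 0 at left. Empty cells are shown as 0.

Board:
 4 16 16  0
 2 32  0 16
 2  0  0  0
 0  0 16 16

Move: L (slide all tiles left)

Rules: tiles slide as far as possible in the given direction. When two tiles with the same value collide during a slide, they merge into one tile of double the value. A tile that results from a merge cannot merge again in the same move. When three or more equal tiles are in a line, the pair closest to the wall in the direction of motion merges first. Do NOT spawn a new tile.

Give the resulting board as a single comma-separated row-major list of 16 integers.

Answer: 4, 32, 0, 0, 2, 32, 16, 0, 2, 0, 0, 0, 32, 0, 0, 0

Derivation:
Slide left:
row 0: [4, 16, 16, 0] -> [4, 32, 0, 0]
row 1: [2, 32, 0, 16] -> [2, 32, 16, 0]
row 2: [2, 0, 0, 0] -> [2, 0, 0, 0]
row 3: [0, 0, 16, 16] -> [32, 0, 0, 0]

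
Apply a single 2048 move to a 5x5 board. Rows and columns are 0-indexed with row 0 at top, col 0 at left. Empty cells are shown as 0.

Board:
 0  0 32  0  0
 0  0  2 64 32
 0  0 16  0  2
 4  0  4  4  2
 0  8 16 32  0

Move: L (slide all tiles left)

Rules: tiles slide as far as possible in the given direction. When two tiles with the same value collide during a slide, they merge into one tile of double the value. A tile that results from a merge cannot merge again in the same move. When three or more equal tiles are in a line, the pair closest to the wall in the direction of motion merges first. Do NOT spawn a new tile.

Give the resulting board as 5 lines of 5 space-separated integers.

Slide left:
row 0: [0, 0, 32, 0, 0] -> [32, 0, 0, 0, 0]
row 1: [0, 0, 2, 64, 32] -> [2, 64, 32, 0, 0]
row 2: [0, 0, 16, 0, 2] -> [16, 2, 0, 0, 0]
row 3: [4, 0, 4, 4, 2] -> [8, 4, 2, 0, 0]
row 4: [0, 8, 16, 32, 0] -> [8, 16, 32, 0, 0]

Answer: 32  0  0  0  0
 2 64 32  0  0
16  2  0  0  0
 8  4  2  0  0
 8 16 32  0  0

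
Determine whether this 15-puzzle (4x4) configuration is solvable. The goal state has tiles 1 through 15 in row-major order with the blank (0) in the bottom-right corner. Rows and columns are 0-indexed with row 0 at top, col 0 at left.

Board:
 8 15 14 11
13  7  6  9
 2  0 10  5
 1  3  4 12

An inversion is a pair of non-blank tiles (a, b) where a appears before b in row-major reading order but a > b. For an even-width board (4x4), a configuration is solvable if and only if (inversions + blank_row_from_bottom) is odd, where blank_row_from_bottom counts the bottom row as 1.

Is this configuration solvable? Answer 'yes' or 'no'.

Inversions: 75
Blank is in row 2 (0-indexed from top), which is row 2 counting from the bottom (bottom = 1).
75 + 2 = 77, which is odd, so the puzzle is solvable.

Answer: yes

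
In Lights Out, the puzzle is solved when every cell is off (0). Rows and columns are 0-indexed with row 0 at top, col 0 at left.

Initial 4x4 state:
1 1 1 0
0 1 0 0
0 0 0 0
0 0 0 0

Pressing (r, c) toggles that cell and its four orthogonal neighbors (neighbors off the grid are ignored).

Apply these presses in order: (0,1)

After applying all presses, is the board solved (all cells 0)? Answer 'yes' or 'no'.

After press 1 at (0,1):
0 0 0 0
0 0 0 0
0 0 0 0
0 0 0 0

Lights still on: 0

Answer: yes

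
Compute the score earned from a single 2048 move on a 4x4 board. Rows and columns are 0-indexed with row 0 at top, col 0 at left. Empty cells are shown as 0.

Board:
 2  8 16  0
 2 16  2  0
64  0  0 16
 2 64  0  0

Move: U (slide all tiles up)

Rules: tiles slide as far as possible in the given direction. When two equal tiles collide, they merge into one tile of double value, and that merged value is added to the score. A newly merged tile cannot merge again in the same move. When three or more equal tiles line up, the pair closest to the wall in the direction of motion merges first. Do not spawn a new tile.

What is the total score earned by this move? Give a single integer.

Answer: 4

Derivation:
Slide up:
col 0: [2, 2, 64, 2] -> [4, 64, 2, 0]  score +4 (running 4)
col 1: [8, 16, 0, 64] -> [8, 16, 64, 0]  score +0 (running 4)
col 2: [16, 2, 0, 0] -> [16, 2, 0, 0]  score +0 (running 4)
col 3: [0, 0, 16, 0] -> [16, 0, 0, 0]  score +0 (running 4)
Board after move:
 4  8 16 16
64 16  2  0
 2 64  0  0
 0  0  0  0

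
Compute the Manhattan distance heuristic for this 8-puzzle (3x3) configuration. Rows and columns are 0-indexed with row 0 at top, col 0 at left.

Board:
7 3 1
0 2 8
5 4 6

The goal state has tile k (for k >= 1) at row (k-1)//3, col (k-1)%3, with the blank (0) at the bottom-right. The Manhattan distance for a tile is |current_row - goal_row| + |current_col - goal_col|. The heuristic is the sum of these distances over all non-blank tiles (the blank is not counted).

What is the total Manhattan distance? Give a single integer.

Tile 7: at (0,0), goal (2,0), distance |0-2|+|0-0| = 2
Tile 3: at (0,1), goal (0,2), distance |0-0|+|1-2| = 1
Tile 1: at (0,2), goal (0,0), distance |0-0|+|2-0| = 2
Tile 2: at (1,1), goal (0,1), distance |1-0|+|1-1| = 1
Tile 8: at (1,2), goal (2,1), distance |1-2|+|2-1| = 2
Tile 5: at (2,0), goal (1,1), distance |2-1|+|0-1| = 2
Tile 4: at (2,1), goal (1,0), distance |2-1|+|1-0| = 2
Tile 6: at (2,2), goal (1,2), distance |2-1|+|2-2| = 1
Sum: 2 + 1 + 2 + 1 + 2 + 2 + 2 + 1 = 13

Answer: 13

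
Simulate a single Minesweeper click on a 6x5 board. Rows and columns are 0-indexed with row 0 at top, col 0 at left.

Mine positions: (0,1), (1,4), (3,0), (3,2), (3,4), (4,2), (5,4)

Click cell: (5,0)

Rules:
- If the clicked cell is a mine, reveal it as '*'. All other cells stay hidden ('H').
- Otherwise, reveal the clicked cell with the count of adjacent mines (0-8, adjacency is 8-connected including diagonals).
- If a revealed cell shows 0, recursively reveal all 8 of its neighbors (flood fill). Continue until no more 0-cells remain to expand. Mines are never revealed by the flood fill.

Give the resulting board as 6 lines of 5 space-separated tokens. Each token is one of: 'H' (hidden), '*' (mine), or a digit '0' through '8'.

H H H H H
H H H H H
H H H H H
H H H H H
1 3 H H H
0 1 H H H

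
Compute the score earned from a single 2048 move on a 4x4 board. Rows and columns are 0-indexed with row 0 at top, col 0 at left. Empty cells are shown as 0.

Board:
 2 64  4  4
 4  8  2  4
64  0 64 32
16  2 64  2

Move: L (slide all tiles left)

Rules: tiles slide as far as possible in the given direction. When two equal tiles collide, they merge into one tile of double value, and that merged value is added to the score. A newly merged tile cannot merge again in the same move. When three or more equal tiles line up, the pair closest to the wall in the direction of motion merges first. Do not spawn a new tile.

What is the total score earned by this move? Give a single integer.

Answer: 136

Derivation:
Slide left:
row 0: [2, 64, 4, 4] -> [2, 64, 8, 0]  score +8 (running 8)
row 1: [4, 8, 2, 4] -> [4, 8, 2, 4]  score +0 (running 8)
row 2: [64, 0, 64, 32] -> [128, 32, 0, 0]  score +128 (running 136)
row 3: [16, 2, 64, 2] -> [16, 2, 64, 2]  score +0 (running 136)
Board after move:
  2  64   8   0
  4   8   2   4
128  32   0   0
 16   2  64   2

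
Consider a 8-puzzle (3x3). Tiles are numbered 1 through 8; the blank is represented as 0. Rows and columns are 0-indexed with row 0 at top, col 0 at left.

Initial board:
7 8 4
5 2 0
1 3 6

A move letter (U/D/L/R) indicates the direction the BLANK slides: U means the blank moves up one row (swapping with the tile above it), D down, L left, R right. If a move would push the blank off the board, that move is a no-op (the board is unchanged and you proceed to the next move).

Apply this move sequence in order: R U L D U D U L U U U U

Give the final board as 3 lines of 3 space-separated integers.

After move 1 (R):
7 8 4
5 2 0
1 3 6

After move 2 (U):
7 8 0
5 2 4
1 3 6

After move 3 (L):
7 0 8
5 2 4
1 3 6

After move 4 (D):
7 2 8
5 0 4
1 3 6

After move 5 (U):
7 0 8
5 2 4
1 3 6

After move 6 (D):
7 2 8
5 0 4
1 3 6

After move 7 (U):
7 0 8
5 2 4
1 3 6

After move 8 (L):
0 7 8
5 2 4
1 3 6

After move 9 (U):
0 7 8
5 2 4
1 3 6

After move 10 (U):
0 7 8
5 2 4
1 3 6

After move 11 (U):
0 7 8
5 2 4
1 3 6

After move 12 (U):
0 7 8
5 2 4
1 3 6

Answer: 0 7 8
5 2 4
1 3 6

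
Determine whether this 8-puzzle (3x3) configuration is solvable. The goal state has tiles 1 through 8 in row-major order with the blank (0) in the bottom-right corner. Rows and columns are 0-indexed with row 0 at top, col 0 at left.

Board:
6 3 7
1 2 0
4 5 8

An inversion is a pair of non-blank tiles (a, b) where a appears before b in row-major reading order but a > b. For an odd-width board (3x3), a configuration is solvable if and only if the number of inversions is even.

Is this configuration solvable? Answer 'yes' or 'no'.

Answer: no

Derivation:
Inversions (pairs i<j in row-major order where tile[i] > tile[j] > 0): 11
11 is odd, so the puzzle is not solvable.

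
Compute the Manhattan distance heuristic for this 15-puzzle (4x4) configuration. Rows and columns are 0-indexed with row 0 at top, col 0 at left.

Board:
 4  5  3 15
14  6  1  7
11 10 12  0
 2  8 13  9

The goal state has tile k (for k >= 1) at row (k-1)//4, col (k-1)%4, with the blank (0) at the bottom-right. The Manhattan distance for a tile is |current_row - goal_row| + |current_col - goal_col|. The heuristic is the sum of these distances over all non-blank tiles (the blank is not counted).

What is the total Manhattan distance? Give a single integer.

Answer: 33

Derivation:
Tile 4: at (0,0), goal (0,3), distance |0-0|+|0-3| = 3
Tile 5: at (0,1), goal (1,0), distance |0-1|+|1-0| = 2
Tile 3: at (0,2), goal (0,2), distance |0-0|+|2-2| = 0
Tile 15: at (0,3), goal (3,2), distance |0-3|+|3-2| = 4
Tile 14: at (1,0), goal (3,1), distance |1-3|+|0-1| = 3
Tile 6: at (1,1), goal (1,1), distance |1-1|+|1-1| = 0
Tile 1: at (1,2), goal (0,0), distance |1-0|+|2-0| = 3
Tile 7: at (1,3), goal (1,2), distance |1-1|+|3-2| = 1
Tile 11: at (2,0), goal (2,2), distance |2-2|+|0-2| = 2
Tile 10: at (2,1), goal (2,1), distance |2-2|+|1-1| = 0
Tile 12: at (2,2), goal (2,3), distance |2-2|+|2-3| = 1
Tile 2: at (3,0), goal (0,1), distance |3-0|+|0-1| = 4
Tile 8: at (3,1), goal (1,3), distance |3-1|+|1-3| = 4
Tile 13: at (3,2), goal (3,0), distance |3-3|+|2-0| = 2
Tile 9: at (3,3), goal (2,0), distance |3-2|+|3-0| = 4
Sum: 3 + 2 + 0 + 4 + 3 + 0 + 3 + 1 + 2 + 0 + 1 + 4 + 4 + 2 + 4 = 33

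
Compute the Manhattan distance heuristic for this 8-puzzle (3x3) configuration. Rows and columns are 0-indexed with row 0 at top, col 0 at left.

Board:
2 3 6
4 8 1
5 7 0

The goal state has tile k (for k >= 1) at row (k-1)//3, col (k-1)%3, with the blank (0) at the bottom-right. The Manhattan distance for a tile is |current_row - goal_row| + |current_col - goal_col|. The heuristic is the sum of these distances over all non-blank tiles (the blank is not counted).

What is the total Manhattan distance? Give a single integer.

Tile 2: at (0,0), goal (0,1), distance |0-0|+|0-1| = 1
Tile 3: at (0,1), goal (0,2), distance |0-0|+|1-2| = 1
Tile 6: at (0,2), goal (1,2), distance |0-1|+|2-2| = 1
Tile 4: at (1,0), goal (1,0), distance |1-1|+|0-0| = 0
Tile 8: at (1,1), goal (2,1), distance |1-2|+|1-1| = 1
Tile 1: at (1,2), goal (0,0), distance |1-0|+|2-0| = 3
Tile 5: at (2,0), goal (1,1), distance |2-1|+|0-1| = 2
Tile 7: at (2,1), goal (2,0), distance |2-2|+|1-0| = 1
Sum: 1 + 1 + 1 + 0 + 1 + 3 + 2 + 1 = 10

Answer: 10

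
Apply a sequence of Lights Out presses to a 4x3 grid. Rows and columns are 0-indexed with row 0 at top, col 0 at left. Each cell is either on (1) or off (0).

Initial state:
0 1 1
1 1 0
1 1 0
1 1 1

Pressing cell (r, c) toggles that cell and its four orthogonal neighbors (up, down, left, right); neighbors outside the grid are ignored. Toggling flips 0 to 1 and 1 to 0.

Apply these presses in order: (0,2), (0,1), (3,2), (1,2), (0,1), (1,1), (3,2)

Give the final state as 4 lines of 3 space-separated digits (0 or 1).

After press 1 at (0,2):
0 0 0
1 1 1
1 1 0
1 1 1

After press 2 at (0,1):
1 1 1
1 0 1
1 1 0
1 1 1

After press 3 at (3,2):
1 1 1
1 0 1
1 1 1
1 0 0

After press 4 at (1,2):
1 1 0
1 1 0
1 1 0
1 0 0

After press 5 at (0,1):
0 0 1
1 0 0
1 1 0
1 0 0

After press 6 at (1,1):
0 1 1
0 1 1
1 0 0
1 0 0

After press 7 at (3,2):
0 1 1
0 1 1
1 0 1
1 1 1

Answer: 0 1 1
0 1 1
1 0 1
1 1 1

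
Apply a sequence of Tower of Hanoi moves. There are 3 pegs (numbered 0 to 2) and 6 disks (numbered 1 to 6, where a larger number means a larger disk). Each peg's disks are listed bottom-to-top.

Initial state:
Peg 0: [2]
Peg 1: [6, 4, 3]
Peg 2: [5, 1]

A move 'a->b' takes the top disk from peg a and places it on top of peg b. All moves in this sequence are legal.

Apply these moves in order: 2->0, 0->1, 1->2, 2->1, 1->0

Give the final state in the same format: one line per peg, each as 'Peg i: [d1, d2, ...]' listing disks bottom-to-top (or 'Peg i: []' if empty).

After move 1 (2->0):
Peg 0: [2, 1]
Peg 1: [6, 4, 3]
Peg 2: [5]

After move 2 (0->1):
Peg 0: [2]
Peg 1: [6, 4, 3, 1]
Peg 2: [5]

After move 3 (1->2):
Peg 0: [2]
Peg 1: [6, 4, 3]
Peg 2: [5, 1]

After move 4 (2->1):
Peg 0: [2]
Peg 1: [6, 4, 3, 1]
Peg 2: [5]

After move 5 (1->0):
Peg 0: [2, 1]
Peg 1: [6, 4, 3]
Peg 2: [5]

Answer: Peg 0: [2, 1]
Peg 1: [6, 4, 3]
Peg 2: [5]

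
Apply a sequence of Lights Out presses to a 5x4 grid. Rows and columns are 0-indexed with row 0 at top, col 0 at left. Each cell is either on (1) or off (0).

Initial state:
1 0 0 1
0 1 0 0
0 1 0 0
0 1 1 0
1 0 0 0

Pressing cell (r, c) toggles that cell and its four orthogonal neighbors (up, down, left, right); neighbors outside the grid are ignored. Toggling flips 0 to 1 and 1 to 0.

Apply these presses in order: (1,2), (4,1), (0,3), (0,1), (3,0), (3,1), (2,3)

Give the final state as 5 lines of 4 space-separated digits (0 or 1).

Answer: 0 1 1 0
0 1 1 1
1 0 0 1
0 0 0 1
1 0 1 0

Derivation:
After press 1 at (1,2):
1 0 1 1
0 0 1 1
0 1 1 0
0 1 1 0
1 0 0 0

After press 2 at (4,1):
1 0 1 1
0 0 1 1
0 1 1 0
0 0 1 0
0 1 1 0

After press 3 at (0,3):
1 0 0 0
0 0 1 0
0 1 1 0
0 0 1 0
0 1 1 0

After press 4 at (0,1):
0 1 1 0
0 1 1 0
0 1 1 0
0 0 1 0
0 1 1 0

After press 5 at (3,0):
0 1 1 0
0 1 1 0
1 1 1 0
1 1 1 0
1 1 1 0

After press 6 at (3,1):
0 1 1 0
0 1 1 0
1 0 1 0
0 0 0 0
1 0 1 0

After press 7 at (2,3):
0 1 1 0
0 1 1 1
1 0 0 1
0 0 0 1
1 0 1 0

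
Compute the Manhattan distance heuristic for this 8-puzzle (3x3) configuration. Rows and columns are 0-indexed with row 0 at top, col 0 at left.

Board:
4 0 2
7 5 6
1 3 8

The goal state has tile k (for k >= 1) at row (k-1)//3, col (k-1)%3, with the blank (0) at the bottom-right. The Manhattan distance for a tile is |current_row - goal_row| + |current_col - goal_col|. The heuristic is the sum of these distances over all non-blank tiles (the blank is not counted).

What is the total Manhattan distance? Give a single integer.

Answer: 9

Derivation:
Tile 4: at (0,0), goal (1,0), distance |0-1|+|0-0| = 1
Tile 2: at (0,2), goal (0,1), distance |0-0|+|2-1| = 1
Tile 7: at (1,0), goal (2,0), distance |1-2|+|0-0| = 1
Tile 5: at (1,1), goal (1,1), distance |1-1|+|1-1| = 0
Tile 6: at (1,2), goal (1,2), distance |1-1|+|2-2| = 0
Tile 1: at (2,0), goal (0,0), distance |2-0|+|0-0| = 2
Tile 3: at (2,1), goal (0,2), distance |2-0|+|1-2| = 3
Tile 8: at (2,2), goal (2,1), distance |2-2|+|2-1| = 1
Sum: 1 + 1 + 1 + 0 + 0 + 2 + 3 + 1 = 9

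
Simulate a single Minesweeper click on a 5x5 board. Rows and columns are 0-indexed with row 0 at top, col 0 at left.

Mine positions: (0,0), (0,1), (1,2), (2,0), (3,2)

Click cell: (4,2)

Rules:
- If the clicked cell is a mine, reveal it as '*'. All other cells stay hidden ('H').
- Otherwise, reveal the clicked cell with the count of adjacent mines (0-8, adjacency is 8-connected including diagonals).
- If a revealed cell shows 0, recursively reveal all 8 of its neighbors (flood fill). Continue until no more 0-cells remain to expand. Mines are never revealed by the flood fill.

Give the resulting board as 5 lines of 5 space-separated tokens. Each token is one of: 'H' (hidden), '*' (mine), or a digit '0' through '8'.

H H H H H
H H H H H
H H H H H
H H H H H
H H 1 H H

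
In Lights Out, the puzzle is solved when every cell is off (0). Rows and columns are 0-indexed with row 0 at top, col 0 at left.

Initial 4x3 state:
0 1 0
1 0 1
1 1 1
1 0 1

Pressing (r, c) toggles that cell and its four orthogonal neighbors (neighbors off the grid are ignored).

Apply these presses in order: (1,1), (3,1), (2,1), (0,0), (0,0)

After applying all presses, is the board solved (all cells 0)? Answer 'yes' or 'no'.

Answer: yes

Derivation:
After press 1 at (1,1):
0 0 0
0 1 0
1 0 1
1 0 1

After press 2 at (3,1):
0 0 0
0 1 0
1 1 1
0 1 0

After press 3 at (2,1):
0 0 0
0 0 0
0 0 0
0 0 0

After press 4 at (0,0):
1 1 0
1 0 0
0 0 0
0 0 0

After press 5 at (0,0):
0 0 0
0 0 0
0 0 0
0 0 0

Lights still on: 0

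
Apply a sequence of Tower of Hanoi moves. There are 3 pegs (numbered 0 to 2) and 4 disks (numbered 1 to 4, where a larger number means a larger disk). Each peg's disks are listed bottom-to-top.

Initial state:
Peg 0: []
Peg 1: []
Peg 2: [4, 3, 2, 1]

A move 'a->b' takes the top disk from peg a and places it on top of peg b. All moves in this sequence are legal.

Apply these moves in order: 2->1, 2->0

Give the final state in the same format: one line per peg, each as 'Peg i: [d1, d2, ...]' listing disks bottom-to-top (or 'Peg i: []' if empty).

Answer: Peg 0: [2]
Peg 1: [1]
Peg 2: [4, 3]

Derivation:
After move 1 (2->1):
Peg 0: []
Peg 1: [1]
Peg 2: [4, 3, 2]

After move 2 (2->0):
Peg 0: [2]
Peg 1: [1]
Peg 2: [4, 3]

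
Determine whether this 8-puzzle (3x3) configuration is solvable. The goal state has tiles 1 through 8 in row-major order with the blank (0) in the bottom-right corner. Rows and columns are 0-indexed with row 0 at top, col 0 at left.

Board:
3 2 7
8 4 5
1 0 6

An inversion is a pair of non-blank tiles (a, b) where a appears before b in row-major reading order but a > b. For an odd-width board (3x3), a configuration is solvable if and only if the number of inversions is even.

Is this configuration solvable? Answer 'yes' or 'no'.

Answer: no

Derivation:
Inversions (pairs i<j in row-major order where tile[i] > tile[j] > 0): 13
13 is odd, so the puzzle is not solvable.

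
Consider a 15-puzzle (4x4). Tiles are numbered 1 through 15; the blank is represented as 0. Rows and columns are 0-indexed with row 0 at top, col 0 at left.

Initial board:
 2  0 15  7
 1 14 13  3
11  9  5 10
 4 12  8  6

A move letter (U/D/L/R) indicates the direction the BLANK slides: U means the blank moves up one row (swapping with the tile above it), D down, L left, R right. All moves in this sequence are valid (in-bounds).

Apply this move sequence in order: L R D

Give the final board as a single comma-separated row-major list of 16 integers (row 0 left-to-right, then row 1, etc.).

Answer: 2, 14, 15, 7, 1, 0, 13, 3, 11, 9, 5, 10, 4, 12, 8, 6

Derivation:
After move 1 (L):
 0  2 15  7
 1 14 13  3
11  9  5 10
 4 12  8  6

After move 2 (R):
 2  0 15  7
 1 14 13  3
11  9  5 10
 4 12  8  6

After move 3 (D):
 2 14 15  7
 1  0 13  3
11  9  5 10
 4 12  8  6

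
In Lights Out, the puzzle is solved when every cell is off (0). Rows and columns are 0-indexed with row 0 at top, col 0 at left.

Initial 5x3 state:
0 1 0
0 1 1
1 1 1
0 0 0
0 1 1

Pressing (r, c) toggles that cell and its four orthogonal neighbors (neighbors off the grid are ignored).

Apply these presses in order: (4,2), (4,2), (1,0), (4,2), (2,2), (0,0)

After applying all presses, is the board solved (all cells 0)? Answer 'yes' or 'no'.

After press 1 at (4,2):
0 1 0
0 1 1
1 1 1
0 0 1
0 0 0

After press 2 at (4,2):
0 1 0
0 1 1
1 1 1
0 0 0
0 1 1

After press 3 at (1,0):
1 1 0
1 0 1
0 1 1
0 0 0
0 1 1

After press 4 at (4,2):
1 1 0
1 0 1
0 1 1
0 0 1
0 0 0

After press 5 at (2,2):
1 1 0
1 0 0
0 0 0
0 0 0
0 0 0

After press 6 at (0,0):
0 0 0
0 0 0
0 0 0
0 0 0
0 0 0

Lights still on: 0

Answer: yes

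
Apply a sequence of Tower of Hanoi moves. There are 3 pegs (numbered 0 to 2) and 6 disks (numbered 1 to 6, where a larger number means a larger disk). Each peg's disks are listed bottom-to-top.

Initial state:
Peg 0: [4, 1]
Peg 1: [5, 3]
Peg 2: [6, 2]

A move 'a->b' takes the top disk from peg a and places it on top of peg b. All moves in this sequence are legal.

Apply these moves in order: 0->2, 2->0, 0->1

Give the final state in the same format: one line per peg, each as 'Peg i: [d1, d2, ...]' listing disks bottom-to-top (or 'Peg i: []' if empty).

Answer: Peg 0: [4]
Peg 1: [5, 3, 1]
Peg 2: [6, 2]

Derivation:
After move 1 (0->2):
Peg 0: [4]
Peg 1: [5, 3]
Peg 2: [6, 2, 1]

After move 2 (2->0):
Peg 0: [4, 1]
Peg 1: [5, 3]
Peg 2: [6, 2]

After move 3 (0->1):
Peg 0: [4]
Peg 1: [5, 3, 1]
Peg 2: [6, 2]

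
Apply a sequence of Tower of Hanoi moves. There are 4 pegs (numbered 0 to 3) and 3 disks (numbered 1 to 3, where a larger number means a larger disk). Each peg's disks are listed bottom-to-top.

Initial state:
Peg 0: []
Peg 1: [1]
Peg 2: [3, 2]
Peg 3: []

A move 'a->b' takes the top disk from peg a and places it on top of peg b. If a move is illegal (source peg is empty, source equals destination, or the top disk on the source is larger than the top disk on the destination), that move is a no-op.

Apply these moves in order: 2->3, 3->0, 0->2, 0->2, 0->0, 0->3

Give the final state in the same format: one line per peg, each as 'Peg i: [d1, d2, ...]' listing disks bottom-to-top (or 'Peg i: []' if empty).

Answer: Peg 0: []
Peg 1: [1]
Peg 2: [3, 2]
Peg 3: []

Derivation:
After move 1 (2->3):
Peg 0: []
Peg 1: [1]
Peg 2: [3]
Peg 3: [2]

After move 2 (3->0):
Peg 0: [2]
Peg 1: [1]
Peg 2: [3]
Peg 3: []

After move 3 (0->2):
Peg 0: []
Peg 1: [1]
Peg 2: [3, 2]
Peg 3: []

After move 4 (0->2):
Peg 0: []
Peg 1: [1]
Peg 2: [3, 2]
Peg 3: []

After move 5 (0->0):
Peg 0: []
Peg 1: [1]
Peg 2: [3, 2]
Peg 3: []

After move 6 (0->3):
Peg 0: []
Peg 1: [1]
Peg 2: [3, 2]
Peg 3: []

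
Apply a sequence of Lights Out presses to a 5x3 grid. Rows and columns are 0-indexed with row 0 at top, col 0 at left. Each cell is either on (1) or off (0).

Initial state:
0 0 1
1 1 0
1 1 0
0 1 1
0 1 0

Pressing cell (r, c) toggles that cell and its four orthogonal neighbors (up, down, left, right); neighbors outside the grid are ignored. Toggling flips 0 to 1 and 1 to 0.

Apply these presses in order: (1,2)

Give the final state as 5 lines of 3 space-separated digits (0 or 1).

After press 1 at (1,2):
0 0 0
1 0 1
1 1 1
0 1 1
0 1 0

Answer: 0 0 0
1 0 1
1 1 1
0 1 1
0 1 0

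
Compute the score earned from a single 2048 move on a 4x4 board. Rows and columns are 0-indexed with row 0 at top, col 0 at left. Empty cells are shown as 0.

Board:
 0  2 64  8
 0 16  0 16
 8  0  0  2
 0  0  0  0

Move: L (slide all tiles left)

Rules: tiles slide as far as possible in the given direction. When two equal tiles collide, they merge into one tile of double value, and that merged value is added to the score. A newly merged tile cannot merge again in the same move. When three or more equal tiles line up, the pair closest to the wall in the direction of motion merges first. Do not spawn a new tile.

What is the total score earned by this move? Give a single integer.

Answer: 32

Derivation:
Slide left:
row 0: [0, 2, 64, 8] -> [2, 64, 8, 0]  score +0 (running 0)
row 1: [0, 16, 0, 16] -> [32, 0, 0, 0]  score +32 (running 32)
row 2: [8, 0, 0, 2] -> [8, 2, 0, 0]  score +0 (running 32)
row 3: [0, 0, 0, 0] -> [0, 0, 0, 0]  score +0 (running 32)
Board after move:
 2 64  8  0
32  0  0  0
 8  2  0  0
 0  0  0  0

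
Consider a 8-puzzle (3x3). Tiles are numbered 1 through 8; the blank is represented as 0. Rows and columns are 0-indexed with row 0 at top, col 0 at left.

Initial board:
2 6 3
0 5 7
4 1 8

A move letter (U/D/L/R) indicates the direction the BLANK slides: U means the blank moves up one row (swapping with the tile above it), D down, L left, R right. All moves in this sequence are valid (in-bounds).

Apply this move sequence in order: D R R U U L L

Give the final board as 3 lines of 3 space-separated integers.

After move 1 (D):
2 6 3
4 5 7
0 1 8

After move 2 (R):
2 6 3
4 5 7
1 0 8

After move 3 (R):
2 6 3
4 5 7
1 8 0

After move 4 (U):
2 6 3
4 5 0
1 8 7

After move 5 (U):
2 6 0
4 5 3
1 8 7

After move 6 (L):
2 0 6
4 5 3
1 8 7

After move 7 (L):
0 2 6
4 5 3
1 8 7

Answer: 0 2 6
4 5 3
1 8 7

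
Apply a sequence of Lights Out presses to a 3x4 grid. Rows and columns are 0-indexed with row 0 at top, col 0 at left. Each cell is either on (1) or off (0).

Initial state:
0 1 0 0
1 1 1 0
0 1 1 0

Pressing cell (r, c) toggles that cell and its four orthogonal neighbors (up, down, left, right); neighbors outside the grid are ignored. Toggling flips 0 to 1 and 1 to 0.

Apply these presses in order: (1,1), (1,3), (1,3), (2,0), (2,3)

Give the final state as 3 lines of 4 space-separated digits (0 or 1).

After press 1 at (1,1):
0 0 0 0
0 0 0 0
0 0 1 0

After press 2 at (1,3):
0 0 0 1
0 0 1 1
0 0 1 1

After press 3 at (1,3):
0 0 0 0
0 0 0 0
0 0 1 0

After press 4 at (2,0):
0 0 0 0
1 0 0 0
1 1 1 0

After press 5 at (2,3):
0 0 0 0
1 0 0 1
1 1 0 1

Answer: 0 0 0 0
1 0 0 1
1 1 0 1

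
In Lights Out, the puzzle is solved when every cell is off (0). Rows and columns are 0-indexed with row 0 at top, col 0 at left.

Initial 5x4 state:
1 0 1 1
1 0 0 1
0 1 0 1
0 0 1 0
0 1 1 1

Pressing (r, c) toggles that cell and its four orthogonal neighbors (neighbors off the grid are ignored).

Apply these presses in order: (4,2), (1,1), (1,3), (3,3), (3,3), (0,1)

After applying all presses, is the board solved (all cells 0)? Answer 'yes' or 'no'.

Answer: yes

Derivation:
After press 1 at (4,2):
1 0 1 1
1 0 0 1
0 1 0 1
0 0 0 0
0 0 0 0

After press 2 at (1,1):
1 1 1 1
0 1 1 1
0 0 0 1
0 0 0 0
0 0 0 0

After press 3 at (1,3):
1 1 1 0
0 1 0 0
0 0 0 0
0 0 0 0
0 0 0 0

After press 4 at (3,3):
1 1 1 0
0 1 0 0
0 0 0 1
0 0 1 1
0 0 0 1

After press 5 at (3,3):
1 1 1 0
0 1 0 0
0 0 0 0
0 0 0 0
0 0 0 0

After press 6 at (0,1):
0 0 0 0
0 0 0 0
0 0 0 0
0 0 0 0
0 0 0 0

Lights still on: 0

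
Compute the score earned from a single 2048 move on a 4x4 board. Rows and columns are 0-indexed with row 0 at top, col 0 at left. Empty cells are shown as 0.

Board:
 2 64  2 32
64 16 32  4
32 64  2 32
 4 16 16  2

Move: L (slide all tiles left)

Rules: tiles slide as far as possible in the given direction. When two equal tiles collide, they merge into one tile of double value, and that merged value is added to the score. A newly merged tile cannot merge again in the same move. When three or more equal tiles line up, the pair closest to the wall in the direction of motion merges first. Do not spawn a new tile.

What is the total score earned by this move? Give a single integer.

Slide left:
row 0: [2, 64, 2, 32] -> [2, 64, 2, 32]  score +0 (running 0)
row 1: [64, 16, 32, 4] -> [64, 16, 32, 4]  score +0 (running 0)
row 2: [32, 64, 2, 32] -> [32, 64, 2, 32]  score +0 (running 0)
row 3: [4, 16, 16, 2] -> [4, 32, 2, 0]  score +32 (running 32)
Board after move:
 2 64  2 32
64 16 32  4
32 64  2 32
 4 32  2  0

Answer: 32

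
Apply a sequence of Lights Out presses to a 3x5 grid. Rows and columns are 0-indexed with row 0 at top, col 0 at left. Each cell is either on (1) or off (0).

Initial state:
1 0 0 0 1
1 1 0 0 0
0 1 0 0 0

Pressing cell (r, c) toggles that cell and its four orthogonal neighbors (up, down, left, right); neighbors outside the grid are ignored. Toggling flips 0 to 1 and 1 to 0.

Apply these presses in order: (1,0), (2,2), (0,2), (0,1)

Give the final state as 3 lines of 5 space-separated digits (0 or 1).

After press 1 at (1,0):
0 0 0 0 1
0 0 0 0 0
1 1 0 0 0

After press 2 at (2,2):
0 0 0 0 1
0 0 1 0 0
1 0 1 1 0

After press 3 at (0,2):
0 1 1 1 1
0 0 0 0 0
1 0 1 1 0

After press 4 at (0,1):
1 0 0 1 1
0 1 0 0 0
1 0 1 1 0

Answer: 1 0 0 1 1
0 1 0 0 0
1 0 1 1 0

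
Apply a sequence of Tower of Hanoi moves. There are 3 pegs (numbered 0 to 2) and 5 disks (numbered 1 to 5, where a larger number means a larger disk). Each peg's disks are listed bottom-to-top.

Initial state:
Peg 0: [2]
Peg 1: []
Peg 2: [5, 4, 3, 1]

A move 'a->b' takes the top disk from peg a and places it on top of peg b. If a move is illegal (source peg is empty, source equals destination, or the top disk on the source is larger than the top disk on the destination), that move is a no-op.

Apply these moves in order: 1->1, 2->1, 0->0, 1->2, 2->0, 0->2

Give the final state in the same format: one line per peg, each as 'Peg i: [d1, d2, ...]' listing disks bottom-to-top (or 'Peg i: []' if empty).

Answer: Peg 0: [2]
Peg 1: []
Peg 2: [5, 4, 3, 1]

Derivation:
After move 1 (1->1):
Peg 0: [2]
Peg 1: []
Peg 2: [5, 4, 3, 1]

After move 2 (2->1):
Peg 0: [2]
Peg 1: [1]
Peg 2: [5, 4, 3]

After move 3 (0->0):
Peg 0: [2]
Peg 1: [1]
Peg 2: [5, 4, 3]

After move 4 (1->2):
Peg 0: [2]
Peg 1: []
Peg 2: [5, 4, 3, 1]

After move 5 (2->0):
Peg 0: [2, 1]
Peg 1: []
Peg 2: [5, 4, 3]

After move 6 (0->2):
Peg 0: [2]
Peg 1: []
Peg 2: [5, 4, 3, 1]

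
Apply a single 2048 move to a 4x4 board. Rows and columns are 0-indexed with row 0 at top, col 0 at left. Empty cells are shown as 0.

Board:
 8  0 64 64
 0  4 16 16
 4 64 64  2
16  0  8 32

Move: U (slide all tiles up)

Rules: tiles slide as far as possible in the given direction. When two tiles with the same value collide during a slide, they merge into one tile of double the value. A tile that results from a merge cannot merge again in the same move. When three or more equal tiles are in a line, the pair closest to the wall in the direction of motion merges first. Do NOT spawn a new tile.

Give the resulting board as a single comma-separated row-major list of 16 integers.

Answer: 8, 4, 64, 64, 4, 64, 16, 16, 16, 0, 64, 2, 0, 0, 8, 32

Derivation:
Slide up:
col 0: [8, 0, 4, 16] -> [8, 4, 16, 0]
col 1: [0, 4, 64, 0] -> [4, 64, 0, 0]
col 2: [64, 16, 64, 8] -> [64, 16, 64, 8]
col 3: [64, 16, 2, 32] -> [64, 16, 2, 32]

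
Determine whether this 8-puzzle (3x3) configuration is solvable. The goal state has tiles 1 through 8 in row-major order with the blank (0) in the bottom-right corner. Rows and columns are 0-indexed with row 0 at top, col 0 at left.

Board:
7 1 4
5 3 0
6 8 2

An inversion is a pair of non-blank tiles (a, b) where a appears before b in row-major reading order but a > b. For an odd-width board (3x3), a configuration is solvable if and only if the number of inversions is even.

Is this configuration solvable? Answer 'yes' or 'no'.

Answer: no

Derivation:
Inversions (pairs i<j in row-major order where tile[i] > tile[j] > 0): 13
13 is odd, so the puzzle is not solvable.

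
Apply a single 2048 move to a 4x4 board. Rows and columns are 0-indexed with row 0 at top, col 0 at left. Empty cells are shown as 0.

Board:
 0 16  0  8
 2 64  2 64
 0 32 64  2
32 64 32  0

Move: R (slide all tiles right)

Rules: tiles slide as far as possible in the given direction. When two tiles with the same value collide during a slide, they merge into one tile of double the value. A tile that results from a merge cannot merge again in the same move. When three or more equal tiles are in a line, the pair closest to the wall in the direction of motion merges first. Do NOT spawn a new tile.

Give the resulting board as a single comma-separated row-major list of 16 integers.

Slide right:
row 0: [0, 16, 0, 8] -> [0, 0, 16, 8]
row 1: [2, 64, 2, 64] -> [2, 64, 2, 64]
row 2: [0, 32, 64, 2] -> [0, 32, 64, 2]
row 3: [32, 64, 32, 0] -> [0, 32, 64, 32]

Answer: 0, 0, 16, 8, 2, 64, 2, 64, 0, 32, 64, 2, 0, 32, 64, 32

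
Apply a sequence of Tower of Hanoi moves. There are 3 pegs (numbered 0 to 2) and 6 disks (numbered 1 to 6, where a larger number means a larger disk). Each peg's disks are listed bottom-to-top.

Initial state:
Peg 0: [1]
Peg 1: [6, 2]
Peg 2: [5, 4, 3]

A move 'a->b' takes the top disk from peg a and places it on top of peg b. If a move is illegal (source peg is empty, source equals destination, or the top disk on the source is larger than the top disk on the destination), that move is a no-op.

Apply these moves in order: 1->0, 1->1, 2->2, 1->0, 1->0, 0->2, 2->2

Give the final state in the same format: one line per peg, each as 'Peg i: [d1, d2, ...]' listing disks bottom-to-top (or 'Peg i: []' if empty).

After move 1 (1->0):
Peg 0: [1]
Peg 1: [6, 2]
Peg 2: [5, 4, 3]

After move 2 (1->1):
Peg 0: [1]
Peg 1: [6, 2]
Peg 2: [5, 4, 3]

After move 3 (2->2):
Peg 0: [1]
Peg 1: [6, 2]
Peg 2: [5, 4, 3]

After move 4 (1->0):
Peg 0: [1]
Peg 1: [6, 2]
Peg 2: [5, 4, 3]

After move 5 (1->0):
Peg 0: [1]
Peg 1: [6, 2]
Peg 2: [5, 4, 3]

After move 6 (0->2):
Peg 0: []
Peg 1: [6, 2]
Peg 2: [5, 4, 3, 1]

After move 7 (2->2):
Peg 0: []
Peg 1: [6, 2]
Peg 2: [5, 4, 3, 1]

Answer: Peg 0: []
Peg 1: [6, 2]
Peg 2: [5, 4, 3, 1]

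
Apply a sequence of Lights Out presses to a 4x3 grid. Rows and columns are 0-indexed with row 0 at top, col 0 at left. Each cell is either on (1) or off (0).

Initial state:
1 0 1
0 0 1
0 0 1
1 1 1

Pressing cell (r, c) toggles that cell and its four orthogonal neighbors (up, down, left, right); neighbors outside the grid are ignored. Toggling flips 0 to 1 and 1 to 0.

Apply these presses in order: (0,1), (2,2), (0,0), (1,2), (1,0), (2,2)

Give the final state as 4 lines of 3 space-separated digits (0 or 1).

After press 1 at (0,1):
0 1 0
0 1 1
0 0 1
1 1 1

After press 2 at (2,2):
0 1 0
0 1 0
0 1 0
1 1 0

After press 3 at (0,0):
1 0 0
1 1 0
0 1 0
1 1 0

After press 4 at (1,2):
1 0 1
1 0 1
0 1 1
1 1 0

After press 5 at (1,0):
0 0 1
0 1 1
1 1 1
1 1 0

After press 6 at (2,2):
0 0 1
0 1 0
1 0 0
1 1 1

Answer: 0 0 1
0 1 0
1 0 0
1 1 1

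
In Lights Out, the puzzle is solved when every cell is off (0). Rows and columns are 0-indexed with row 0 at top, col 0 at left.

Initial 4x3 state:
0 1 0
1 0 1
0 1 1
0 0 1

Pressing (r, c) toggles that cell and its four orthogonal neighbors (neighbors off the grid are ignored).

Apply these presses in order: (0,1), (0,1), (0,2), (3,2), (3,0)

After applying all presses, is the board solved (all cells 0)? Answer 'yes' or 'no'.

After press 1 at (0,1):
1 0 1
1 1 1
0 1 1
0 0 1

After press 2 at (0,1):
0 1 0
1 0 1
0 1 1
0 0 1

After press 3 at (0,2):
0 0 1
1 0 0
0 1 1
0 0 1

After press 4 at (3,2):
0 0 1
1 0 0
0 1 0
0 1 0

After press 5 at (3,0):
0 0 1
1 0 0
1 1 0
1 0 0

Lights still on: 5

Answer: no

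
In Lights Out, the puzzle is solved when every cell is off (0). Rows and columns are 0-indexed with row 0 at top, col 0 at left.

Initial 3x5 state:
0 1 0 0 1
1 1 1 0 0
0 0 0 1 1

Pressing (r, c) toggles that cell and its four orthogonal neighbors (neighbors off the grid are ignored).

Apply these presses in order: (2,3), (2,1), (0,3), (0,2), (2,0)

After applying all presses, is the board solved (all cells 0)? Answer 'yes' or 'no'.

Answer: yes

Derivation:
After press 1 at (2,3):
0 1 0 0 1
1 1 1 1 0
0 0 1 0 0

After press 2 at (2,1):
0 1 0 0 1
1 0 1 1 0
1 1 0 0 0

After press 3 at (0,3):
0 1 1 1 0
1 0 1 0 0
1 1 0 0 0

After press 4 at (0,2):
0 0 0 0 0
1 0 0 0 0
1 1 0 0 0

After press 5 at (2,0):
0 0 0 0 0
0 0 0 0 0
0 0 0 0 0

Lights still on: 0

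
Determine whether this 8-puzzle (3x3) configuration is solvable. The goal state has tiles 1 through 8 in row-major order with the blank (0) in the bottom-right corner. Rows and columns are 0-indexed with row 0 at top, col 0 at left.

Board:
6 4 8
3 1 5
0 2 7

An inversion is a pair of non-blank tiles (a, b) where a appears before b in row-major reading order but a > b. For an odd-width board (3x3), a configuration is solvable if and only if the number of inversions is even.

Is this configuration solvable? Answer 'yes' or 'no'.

Answer: yes

Derivation:
Inversions (pairs i<j in row-major order where tile[i] > tile[j] > 0): 16
16 is even, so the puzzle is solvable.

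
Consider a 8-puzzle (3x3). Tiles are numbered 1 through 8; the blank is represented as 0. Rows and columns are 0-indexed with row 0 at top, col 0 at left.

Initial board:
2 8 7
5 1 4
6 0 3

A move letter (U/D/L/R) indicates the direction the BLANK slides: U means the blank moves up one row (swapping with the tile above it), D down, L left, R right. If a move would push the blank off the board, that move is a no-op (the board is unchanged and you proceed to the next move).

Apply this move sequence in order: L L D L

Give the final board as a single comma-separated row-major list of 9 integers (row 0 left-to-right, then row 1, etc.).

After move 1 (L):
2 8 7
5 1 4
0 6 3

After move 2 (L):
2 8 7
5 1 4
0 6 3

After move 3 (D):
2 8 7
5 1 4
0 6 3

After move 4 (L):
2 8 7
5 1 4
0 6 3

Answer: 2, 8, 7, 5, 1, 4, 0, 6, 3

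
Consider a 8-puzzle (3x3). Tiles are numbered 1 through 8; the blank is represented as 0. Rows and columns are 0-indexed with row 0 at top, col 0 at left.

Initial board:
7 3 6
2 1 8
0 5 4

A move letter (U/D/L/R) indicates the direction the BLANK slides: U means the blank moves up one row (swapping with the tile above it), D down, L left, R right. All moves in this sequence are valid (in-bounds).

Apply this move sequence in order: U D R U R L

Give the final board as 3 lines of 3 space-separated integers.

After move 1 (U):
7 3 6
0 1 8
2 5 4

After move 2 (D):
7 3 6
2 1 8
0 5 4

After move 3 (R):
7 3 6
2 1 8
5 0 4

After move 4 (U):
7 3 6
2 0 8
5 1 4

After move 5 (R):
7 3 6
2 8 0
5 1 4

After move 6 (L):
7 3 6
2 0 8
5 1 4

Answer: 7 3 6
2 0 8
5 1 4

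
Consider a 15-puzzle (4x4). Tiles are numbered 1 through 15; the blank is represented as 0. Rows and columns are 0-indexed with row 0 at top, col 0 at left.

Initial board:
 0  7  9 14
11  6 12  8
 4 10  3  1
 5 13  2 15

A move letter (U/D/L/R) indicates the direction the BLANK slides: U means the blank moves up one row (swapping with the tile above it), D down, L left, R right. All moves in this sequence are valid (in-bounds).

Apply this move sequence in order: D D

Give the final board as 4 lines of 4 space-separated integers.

Answer: 11  7  9 14
 4  6 12  8
 0 10  3  1
 5 13  2 15

Derivation:
After move 1 (D):
11  7  9 14
 0  6 12  8
 4 10  3  1
 5 13  2 15

After move 2 (D):
11  7  9 14
 4  6 12  8
 0 10  3  1
 5 13  2 15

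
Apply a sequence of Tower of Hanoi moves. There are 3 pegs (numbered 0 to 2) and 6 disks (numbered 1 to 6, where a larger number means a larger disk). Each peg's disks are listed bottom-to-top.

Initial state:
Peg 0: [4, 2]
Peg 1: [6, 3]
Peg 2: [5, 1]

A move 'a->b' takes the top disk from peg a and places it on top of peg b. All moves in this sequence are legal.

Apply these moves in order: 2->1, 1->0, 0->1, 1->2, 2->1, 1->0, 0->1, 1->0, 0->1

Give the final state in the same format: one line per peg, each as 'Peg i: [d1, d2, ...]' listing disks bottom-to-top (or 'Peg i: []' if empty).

Answer: Peg 0: [4, 2]
Peg 1: [6, 3, 1]
Peg 2: [5]

Derivation:
After move 1 (2->1):
Peg 0: [4, 2]
Peg 1: [6, 3, 1]
Peg 2: [5]

After move 2 (1->0):
Peg 0: [4, 2, 1]
Peg 1: [6, 3]
Peg 2: [5]

After move 3 (0->1):
Peg 0: [4, 2]
Peg 1: [6, 3, 1]
Peg 2: [5]

After move 4 (1->2):
Peg 0: [4, 2]
Peg 1: [6, 3]
Peg 2: [5, 1]

After move 5 (2->1):
Peg 0: [4, 2]
Peg 1: [6, 3, 1]
Peg 2: [5]

After move 6 (1->0):
Peg 0: [4, 2, 1]
Peg 1: [6, 3]
Peg 2: [5]

After move 7 (0->1):
Peg 0: [4, 2]
Peg 1: [6, 3, 1]
Peg 2: [5]

After move 8 (1->0):
Peg 0: [4, 2, 1]
Peg 1: [6, 3]
Peg 2: [5]

After move 9 (0->1):
Peg 0: [4, 2]
Peg 1: [6, 3, 1]
Peg 2: [5]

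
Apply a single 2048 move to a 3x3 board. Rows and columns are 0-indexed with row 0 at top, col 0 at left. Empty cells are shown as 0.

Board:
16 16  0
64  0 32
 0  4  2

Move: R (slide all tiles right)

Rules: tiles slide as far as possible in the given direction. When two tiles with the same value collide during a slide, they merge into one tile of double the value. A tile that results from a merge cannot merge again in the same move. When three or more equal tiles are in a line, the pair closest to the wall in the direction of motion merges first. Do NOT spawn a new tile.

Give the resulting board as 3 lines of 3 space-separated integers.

Answer:  0  0 32
 0 64 32
 0  4  2

Derivation:
Slide right:
row 0: [16, 16, 0] -> [0, 0, 32]
row 1: [64, 0, 32] -> [0, 64, 32]
row 2: [0, 4, 2] -> [0, 4, 2]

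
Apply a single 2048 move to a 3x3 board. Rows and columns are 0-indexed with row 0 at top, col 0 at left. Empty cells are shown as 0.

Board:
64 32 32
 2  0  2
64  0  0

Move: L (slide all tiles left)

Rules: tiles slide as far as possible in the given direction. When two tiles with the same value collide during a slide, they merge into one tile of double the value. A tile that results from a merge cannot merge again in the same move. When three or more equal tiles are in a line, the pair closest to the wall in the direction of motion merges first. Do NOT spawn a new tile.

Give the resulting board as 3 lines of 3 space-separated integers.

Slide left:
row 0: [64, 32, 32] -> [64, 64, 0]
row 1: [2, 0, 2] -> [4, 0, 0]
row 2: [64, 0, 0] -> [64, 0, 0]

Answer: 64 64  0
 4  0  0
64  0  0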